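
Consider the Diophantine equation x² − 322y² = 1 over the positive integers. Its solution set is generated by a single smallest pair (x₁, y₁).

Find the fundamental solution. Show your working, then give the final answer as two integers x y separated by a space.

√322 = [17; 1,16,1,34, …], period ℓ=4 (even) → k=3
i=0: a=17 ⇒ p=17, q=1
…
i=2: a=16 ⇒ p=305, q=17
i=3: a=1 ⇒ p=323, q=18
→ (323, 18).  Check: 323²=104329, 322·18²=104328, difference 1.

323 18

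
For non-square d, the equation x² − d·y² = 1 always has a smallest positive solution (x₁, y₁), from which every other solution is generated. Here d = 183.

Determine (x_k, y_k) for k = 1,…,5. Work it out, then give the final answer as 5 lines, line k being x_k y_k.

487 36
474337 35064
462003751 34152300
449991179137 33264305136
438290946475687 32399399050164

√183 → a₀=13, period (1,1,8,1,1,26); ℓ=6 even so k=5
k=0  a_k=13  p_k/q_k = 13/1
…
k=2  a_k=1  p_k/q_k = 27/2
…
k=4  a_k=1  p_k/q_k = 257/19
k=5  a_k=1  p_k/q_k = 487/36
fundamental: x₁=487, y₁=36  (since 237169 − 183·1296 = 1)
(x_2, y_2) = (487·487 + 183·36·36, 487·36 + 36·487) = (474337, 35064)
(x_3, y_3) = (487·474337 + 183·36·35064, 487·35064 + 36·474337) = (462003751, 34152300)
(x_4, y_4) = (487·462003751 + 183·36·34152300, 487·34152300 + 36·462003751) = (449991179137, 33264305136)
(x_5, y_5) = (487·449991179137 + 183·36·33264305136, 487·33264305136 + 36·449991179137) = (438290946475687, 32399399050164)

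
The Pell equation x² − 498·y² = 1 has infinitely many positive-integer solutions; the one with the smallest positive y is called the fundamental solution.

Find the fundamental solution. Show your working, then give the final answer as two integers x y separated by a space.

179777 8056

[22; 3,6,22,6,3,44] for √498; ℓ=6 ⇒ convergent index 5
step 0: (22, 1)  from 22·(1,0) + (0,1)
…
step 4: (56794, 2545)  from 6·(9395,421) + (424,19)
step 5: (179777, 8056)  from 3·(56794,2545) + (9395,421)
→ (179777, 8056).  Check: 179777²=32319769729, 498·8056²=32319769728, difference 1.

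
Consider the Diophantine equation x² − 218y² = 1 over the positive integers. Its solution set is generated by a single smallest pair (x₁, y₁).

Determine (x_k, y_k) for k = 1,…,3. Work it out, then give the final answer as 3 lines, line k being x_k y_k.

126003 8534
31753512017 2150619204
8002075549230099 541968943114690

√218 → a₀=14, period (1,3,3,1,28); ℓ=5 odd so k=9
i=0: a=14 ⇒ p=14, q=1
…
i=8: a=3 ⇒ p=96370, q=6527
i=9: a=1 ⇒ p=126003, q=8534
fundamental: x₁=126003, y₁=8534  (since 15876756009 − 218·72829156 = 1)
(x_2, y_2) = (126003·126003 + 218·8534·8534, 126003·8534 + 8534·126003) = (31753512017, 2150619204)
(x_3, y_3) = (126003·31753512017 + 218·8534·2150619204, 126003·2150619204 + 8534·31753512017) = (8002075549230099, 541968943114690)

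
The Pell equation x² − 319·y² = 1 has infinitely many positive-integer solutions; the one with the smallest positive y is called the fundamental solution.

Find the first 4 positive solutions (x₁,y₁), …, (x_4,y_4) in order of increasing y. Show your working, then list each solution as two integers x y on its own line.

12901780 722361
332911854336799 18639485405160
8590311008090840302660 480965080021169647239
221660605515932150288251132801 12410611300231033623224965680

[17; 1,6,5,1,4,…,6,1,34] for √319; ℓ=14 ⇒ convergent index 13
i=0: a=17 ⇒ p=17, q=1
i=1: a=1 ⇒ p=18, q=1
i=2: a=6 ⇒ p=125, q=7
i=3: a=5 ⇒ p=643, q=36
i=4: a=1 ⇒ p=768, q=43
i=5: a=4 ⇒ p=3715, q=208
…
i=7: a=1 ⇒ p=15628, q=875
i=8: a=3 ⇒ p=58797, q=3292
…
i=12: a=6 ⇒ p=11102899, q=621643
i=13: a=1 ⇒ p=12901780, q=722361
fundamental: x₁=12901780, y₁=722361  (since 166455927168400 − 319·521805414321 = 1)
(12901780+722361√319)^2 = 332911854336799 + 18639485405160√319
(12901780+722361√319)^3 = 8590311008090840302660 + 480965080021169647239√319
(12901780+722361√319)^4 = 221660605515932150288251132801 + 12410611300231033623224965680√319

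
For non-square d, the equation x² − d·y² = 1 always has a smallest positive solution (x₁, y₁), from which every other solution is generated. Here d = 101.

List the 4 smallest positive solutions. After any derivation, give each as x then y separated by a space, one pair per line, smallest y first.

√101 → a₀=10, period (20); ℓ=1 odd so k=1
i=0: a=10 ⇒ p=10, q=1
i=1: a=20 ⇒ p=201, q=20
fundamental: x₁=201, y₁=20  (since 40401 − 101·400 = 1)
n=2: (201,20)∘(201,20) = (201·201+101·20·20, 201·20+20·201) = (80801,8040)
n=3: (80801,8040)∘(201,20) = (201·80801+101·20·8040, 201·8040+20·80801) = (32481801,3232060)
n=4: (32481801,3232060)∘(201,20) = (201·32481801+101·20·3232060, 201·3232060+20·32481801) = (13057603201,1299280080)

201 20
80801 8040
32481801 3232060
13057603201 1299280080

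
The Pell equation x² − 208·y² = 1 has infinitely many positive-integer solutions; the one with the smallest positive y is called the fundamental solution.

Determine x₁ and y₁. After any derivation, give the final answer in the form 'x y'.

d=208: √d = [14; 2,2,1,2,2,28] (ℓ=6, even), read p_5/q_5
i=0: a=14 ⇒ p=14, q=1
i=1: a=2 ⇒ p=29, q=2
…
i=4: a=2 ⇒ p=274, q=19
i=5: a=2 ⇒ p=649, q=45
(x₁, y₁) = (649, 45);  649² − 208·45² = 1 ✓

649 45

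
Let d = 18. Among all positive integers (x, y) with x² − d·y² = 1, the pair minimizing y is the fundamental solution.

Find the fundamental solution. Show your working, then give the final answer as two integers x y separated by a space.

17 4

d=18: √d = [4; 4,8] (ℓ=2, even), read p_1/q_1
k=0  a_k=4  p_k/q_k = 4/1
k=1  a_k=4  p_k/q_k = 17/4
fundamental: x₁=17, y₁=4  (since 289 − 18·16 = 1)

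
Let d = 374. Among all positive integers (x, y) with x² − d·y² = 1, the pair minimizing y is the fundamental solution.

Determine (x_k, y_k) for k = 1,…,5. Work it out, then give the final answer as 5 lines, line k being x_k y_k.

√374 = [19; 2,1,18,1,2,38, …], period ℓ=6 (even) → k=5
k=0  a_k=19  p_k/q_k = 19/1
…
k=4  a_k=1  p_k/q_k = 1141/59
k=5  a_k=2  p_k/q_k = 3365/174
→ (3365, 174).  Check: 3365²=11323225, 374·174²=11323224, difference 1.
(x_2, y_2) = (3365·3365 + 374·174·174, 3365·174 + 174·3365) = (22646449, 1171020)
(x_3, y_3) = (3365·22646449 + 374·174·1171020, 3365·1171020 + 174·22646449) = (152410598405, 7880964426)
(x_4, y_4) = (3365·152410598405 + 374·174·7880964426, 3365·7880964426 + 174·152410598405) = (1025723304619201, 53038889415960)
(x_5, y_5) = (3365·1025723304619201 + 374·174·53038889415960, 3365·53038889415960 + 174·1025723304619201) = (6903117687676624325, 356951717888446374)

3365 174
22646449 1171020
152410598405 7880964426
1025723304619201 53038889415960
6903117687676624325 356951717888446374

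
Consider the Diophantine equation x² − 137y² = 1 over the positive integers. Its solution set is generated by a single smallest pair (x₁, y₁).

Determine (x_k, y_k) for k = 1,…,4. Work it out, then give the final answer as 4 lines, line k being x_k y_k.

6083073 519712
74007554246657 6322892069952
900386710067742990849 76925228065277725280
10954236171143757109591351297 935883555725460013412300928

d=137: √d = [11; 1,2,2,1,1,2,2,1,22] (ℓ=9, odd), read p_17/q_17
i=0: a=11 ⇒ p=11, q=1
…
i=2: a=2 ⇒ p=35, q=3
…
i=4: a=1 ⇒ p=117, q=10
…
i=7: a=2 ⇒ p=1229, q=105
i=8: a=1 ⇒ p=1744, q=149
…
i=10: a=1 ⇒ p=41341, q=3532
…
i=12: a=2 ⇒ p=285899, q=24426
…
i=16: a=2 ⇒ p=4286741, q=366241
i=17: a=1 ⇒ p=6083073, q=519712
(x₁, y₁) = (6083073, 519712);  6083073² − 137·519712² = 1 ✓
k=2:  x_2 = 6083073·6083073+137·519712·519712 = 74007554246657,  y_2 = 6083073·519712+519712·6083073 = 6322892069952
k=3:  x_3 = 6083073·74007554246657+137·519712·6322892069952 = 900386710067742990849,  y_3 = 6083073·6322892069952+519712·74007554246657 = 76925228065277725280
k=4:  x_4 = 6083073·900386710067742990849+137·519712·76925228065277725280 = 10954236171143757109591351297,  y_4 = 6083073·76925228065277725280+519712·900386710067742990849 = 935883555725460013412300928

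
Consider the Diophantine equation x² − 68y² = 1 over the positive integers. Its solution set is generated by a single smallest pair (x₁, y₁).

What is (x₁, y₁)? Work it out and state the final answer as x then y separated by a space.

d=68: √d = [8; 4,16] (ℓ=2, even), read p_1/q_1
a_0=8:  p_0=8·1+0=8,  q_0=8·0+1=1
a_1=4:  p_1=4·8+1=33,  q_1=4·1+0=4
→ (33, 4).  Check: 33²=1089, 68·4²=1088, difference 1.

33 4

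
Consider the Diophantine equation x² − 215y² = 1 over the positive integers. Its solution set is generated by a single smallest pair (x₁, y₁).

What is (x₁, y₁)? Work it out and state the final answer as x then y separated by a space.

d=215: √d = [14; 1,1,1,28] (ℓ=4, even), read p_3/q_3
i=0: a=14 ⇒ p=14, q=1
…
i=2: a=1 ⇒ p=29, q=2
i=3: a=1 ⇒ p=44, q=3
→ (44, 3).  Check: 44²=1936, 215·3²=1935, difference 1.

44 3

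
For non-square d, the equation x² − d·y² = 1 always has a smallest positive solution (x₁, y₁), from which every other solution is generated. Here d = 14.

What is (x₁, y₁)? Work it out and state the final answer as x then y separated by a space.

√14 = [3; 1,2,1,6, …], period ℓ=4 (even) → k=3
step 0: (3, 1)  from 3·(1,0) + (0,1)
step 1: (4, 1)  from 1·(3,1) + (1,0)
step 2: (11, 3)  from 2·(4,1) + (3,1)
step 3: (15, 4)  from 1·(11,3) + (4,1)
fundamental: x₁=15, y₁=4  (since 225 − 14·16 = 1)

15 4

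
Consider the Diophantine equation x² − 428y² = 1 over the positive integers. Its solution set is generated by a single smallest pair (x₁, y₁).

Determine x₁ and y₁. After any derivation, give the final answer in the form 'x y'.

1850887 89466

[20; 1,2,4,1,5,10,5,1,4,2,1,40] for √428; ℓ=12 ⇒ convergent index 11
i=0: a=20 ⇒ p=20, q=1
…
i=2: a=2 ⇒ p=62, q=3
…
i=4: a=1 ⇒ p=331, q=16
…
i=6: a=10 ⇒ p=19571, q=946
i=7: a=5 ⇒ p=99779, q=4823
i=8: a=1 ⇒ p=119350, q=5769
i=9: a=4 ⇒ p=577179, q=27899
i=10: a=2 ⇒ p=1273708, q=61567
i=11: a=1 ⇒ p=1850887, q=89466
fundamental: x₁=1850887, y₁=89466  (since 3425782686769 − 428·8004165156 = 1)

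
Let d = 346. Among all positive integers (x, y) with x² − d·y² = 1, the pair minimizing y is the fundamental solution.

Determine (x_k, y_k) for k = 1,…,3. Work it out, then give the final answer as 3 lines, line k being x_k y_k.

√346 → a₀=18, period (1,1,1,1,36); ℓ=5 odd so k=9
k=0  a_k=18  p_k/q_k = 18/1
…
k=3  a_k=1  p_k/q_k = 56/3
…
k=8  a_k=1  p_k/q_k = 10398/559
k=9  a_k=1  p_k/q_k = 17299/930
→ (17299, 930).  Check: 17299²=299255401, 346·930²=299255400, difference 1.
(17299+930√346)^2 = 598510801 + 32176140√346
(17299+930√346)^3 = 20707276675699 + 1113230090790√346

17299 930
598510801 32176140
20707276675699 1113230090790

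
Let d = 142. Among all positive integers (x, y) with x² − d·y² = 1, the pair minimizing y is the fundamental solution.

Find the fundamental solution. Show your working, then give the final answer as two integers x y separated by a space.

143 12

√142 = [11; 1,10,1,22, …], period ℓ=4 (even) → k=3
k=0  a_k=11  p_k/q_k = 11/1
k=1  a_k=1  p_k/q_k = 12/1
k=2  a_k=10  p_k/q_k = 131/11
k=3  a_k=1  p_k/q_k = 143/12
fundamental: x₁=143, y₁=12  (since 20449 − 142·144 = 1)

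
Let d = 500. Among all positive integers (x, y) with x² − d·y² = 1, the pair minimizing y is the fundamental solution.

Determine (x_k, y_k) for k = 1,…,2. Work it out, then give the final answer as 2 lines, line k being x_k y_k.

√500 = [22; 2,1,3,2,1,…,1,2,44, …], period ℓ=14 (even) → k=13
a_0=22:  p_0=22·1+0=22,  q_0=22·0+1=1
a_1=2:  p_1=2·22+1=45,  q_1=2·1+0=2
…
a_4=2:  p_4=2·246+67=559,  q_4=2·11+3=25
a_5=1:  p_5=1·559+246=805,  q_5=1·25+11=36
a_6=1:  p_6=1·805+559=1364,  q_6=1·36+25=61
a_7=10:  p_7=10·1364+805=14445,  q_7=10·61+36=646
…
a_9=1:  p_9=1·15809+14445=30254,  q_9=1·707+646=1353
a_10=2:  p_10=2·30254+15809=76317,  q_10=2·1353+707=3413
a_11=3:  p_11=3·76317+30254=259205,  q_11=3·3413+1353=11592
a_12=1:  p_12=1·259205+76317=335522,  q_12=1·11592+3413=15005
a_13=2:  p_13=2·335522+259205=930249,  q_13=2·15005+11592=41602
fundamental: x₁=930249, y₁=41602  (since 865363202001 − 500·1730726404 = 1)
n=2: (930249,41602)∘(930249,41602) = (930249·930249+500·41602·41602, 930249·41602+41602·930249) = (1730726404001,77400437796)

930249 41602
1730726404001 77400437796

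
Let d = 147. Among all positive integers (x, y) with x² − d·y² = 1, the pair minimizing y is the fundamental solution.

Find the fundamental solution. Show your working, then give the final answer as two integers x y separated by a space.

[12; 8,24] for √147; ℓ=2 ⇒ convergent index 1
step 0: (12, 1)  from 12·(1,0) + (0,1)
step 1: (97, 8)  from 8·(12,1) + (1,0)
→ (97, 8).  Check: 97²=9409, 147·8²=9408, difference 1.

97 8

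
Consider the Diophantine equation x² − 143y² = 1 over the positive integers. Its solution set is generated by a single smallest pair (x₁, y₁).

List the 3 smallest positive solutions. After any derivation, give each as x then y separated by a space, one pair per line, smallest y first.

√143 = [11; 1,22, …], period ℓ=2 (even) → k=1
k=0  a_k=11  p_k/q_k = 11/1
k=1  a_k=1  p_k/q_k = 12/1
(x₁, y₁) = (12, 1);  12² − 143·1² = 1 ✓
k=2:  x_2 = 12·12+143·1·1 = 287,  y_2 = 12·1+1·12 = 24
k=3:  x_3 = 12·287+143·1·24 = 6876,  y_3 = 12·24+1·287 = 575

12 1
287 24
6876 575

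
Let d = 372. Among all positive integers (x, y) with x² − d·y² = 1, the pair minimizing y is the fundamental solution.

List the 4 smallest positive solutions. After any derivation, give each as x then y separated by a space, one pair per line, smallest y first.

[19; 3,2,12,2,3,38] for √372; ℓ=6 ⇒ convergent index 5
a_0=19:  p_0=19·1+0=19,  q_0=19·0+1=1
a_1=3:  p_1=3·19+1=58,  q_1=3·1+0=3
…
a_4=2:  p_4=2·1678+135=3491,  q_4=2·87+7=181
a_5=3:  p_5=3·3491+1678=12151,  q_5=3·181+87=630
→ (12151, 630).  Check: 12151²=147646801, 372·630²=147646800, difference 1.
(x_2, y_2) = (12151·12151 + 372·630·630, 12151·630 + 630·12151) = (295293601, 15310260)
(x_3, y_3) = (12151·295293601 + 372·630·15310260, 12151·15310260 + 630·295293601) = (7176225079351, 372069937890)
(x_4, y_4) = (12151·7176225079351 + 372·630·372069937890, 12151·372069937890 + 630·7176225079351) = (174396621583094401, 9042043615292520)

12151 630
295293601 15310260
7176225079351 372069937890
174396621583094401 9042043615292520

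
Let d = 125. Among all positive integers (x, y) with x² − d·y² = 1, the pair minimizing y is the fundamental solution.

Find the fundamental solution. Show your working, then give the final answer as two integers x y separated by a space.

[11; 5,1,1,5,22] for √125; ℓ=5 ⇒ convergent index 9
k=0  a_k=11  p_k/q_k = 11/1
…
k=3  a_k=1  p_k/q_k = 123/11
…
k=5  a_k=22  p_k/q_k = 15127/1353
k=6  a_k=5  p_k/q_k = 76317/6826
k=7  a_k=1  p_k/q_k = 91444/8179
k=8  a_k=1  p_k/q_k = 167761/15005
k=9  a_k=5  p_k/q_k = 930249/83204
→ (930249, 83204).  Check: 930249²=865363202001, 125·83204²=865363202000, difference 1.

930249 83204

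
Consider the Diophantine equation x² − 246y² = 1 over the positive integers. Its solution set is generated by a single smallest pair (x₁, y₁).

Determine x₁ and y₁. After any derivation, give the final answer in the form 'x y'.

[15; 1,2,5,1,14,1,5,2,1,30] for √246; ℓ=10 ⇒ convergent index 9
a_0=15:  p_0=15·1+0=15,  q_0=15·0+1=1
a_1=1:  p_1=1·15+1=16,  q_1=1·1+0=1
…
a_5=14:  p_5=14·298+251=4423,  q_5=14·19+16=282
…
a_8=2:  p_8=2·28028+4721=60777,  q_8=2·1787+301=3875
a_9=1:  p_9=1·60777+28028=88805,  q_9=1·3875+1787=5662
(x₁, y₁) = (88805, 5662);  88805² − 246·5662² = 1 ✓

88805 5662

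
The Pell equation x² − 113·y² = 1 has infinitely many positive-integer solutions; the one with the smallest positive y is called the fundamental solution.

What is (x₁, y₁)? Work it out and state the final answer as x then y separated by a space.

1204353 113296

√113 = [10; 1,1,1,2,2,1,1,1,20, …], period ℓ=9 (odd) → k=17
step 0: (10, 1)  from 10·(1,0) + (0,1)
step 1: (11, 1)  from 1·(10,1) + (1,0)
step 2: (21, 2)  from 1·(11,1) + (10,1)
…
step 5: (202, 19)  from 2·(85,8) + (32,3)
…
step 7: (489, 46)  from 1·(287,27) + (202,19)
step 8: (776, 73)  from 1·(489,46) + (287,27)
step 9: (16009, 1506)  from 20·(776,73) + (489,46)
…
step 13: (131952, 12413)  from 2·(49579,4664) + (32794,3085)
step 14: (313483, 29490)  from 2·(131952,12413) + (49579,4664)
step 15: (445435, 41903)  from 1·(313483,29490) + (131952,12413)
step 16: (758918, 71393)  from 1·(445435,41903) + (313483,29490)
step 17: (1204353, 113296)  from 1·(758918,71393) + (445435,41903)
(x₁, y₁) = (1204353, 113296);  1204353² − 113·113296² = 1 ✓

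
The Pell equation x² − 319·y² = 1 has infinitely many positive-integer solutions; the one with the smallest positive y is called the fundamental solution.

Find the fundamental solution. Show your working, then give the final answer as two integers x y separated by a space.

12901780 722361

d=319: √d = [17; 1,6,5,1,4,…,6,1,34] (ℓ=14, even), read p_13/q_13
a_0=17:  p_0=17·1+0=17,  q_0=17·0+1=1
a_1=1:  p_1=1·17+1=18,  q_1=1·1+0=1
a_2=6:  p_2=6·18+17=125,  q_2=6·1+1=7
a_3=5:  p_3=5·125+18=643,  q_3=5·7+1=36
a_4=1:  p_4=1·643+125=768,  q_4=1·36+7=43
…
a_7=1:  p_7=1·11913+3715=15628,  q_7=1·667+208=875
a_8=3:  p_8=3·15628+11913=58797,  q_8=3·875+667=3292
…
a_10=1:  p_10=1·250816+58797=309613,  q_10=1·14043+3292=17335
…
a_12=6:  p_12=6·1798881+309613=11102899,  q_12=6·100718+17335=621643
a_13=1:  p_13=1·11102899+1798881=12901780,  q_13=1·621643+100718=722361
(x₁, y₁) = (12901780, 722361);  12901780² − 319·722361² = 1 ✓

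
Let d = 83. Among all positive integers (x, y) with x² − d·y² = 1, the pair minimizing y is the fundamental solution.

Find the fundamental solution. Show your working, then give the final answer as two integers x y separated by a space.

[9; 9,18] for √83; ℓ=2 ⇒ convergent index 1
i=0: a=9 ⇒ p=9, q=1
i=1: a=9 ⇒ p=82, q=9
→ (82, 9).  Check: 82²=6724, 83·9²=6723, difference 1.

82 9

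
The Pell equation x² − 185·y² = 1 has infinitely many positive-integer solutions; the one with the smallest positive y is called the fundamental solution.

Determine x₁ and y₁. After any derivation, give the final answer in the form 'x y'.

[13; 1,1,1,1,26] for √185; ℓ=5 ⇒ convergent index 9
a_0=13:  p_0=13·1+0=13,  q_0=13·0+1=1
…
a_2=1:  p_2=1·14+13=27,  q_2=1·1+1=2
a_3=1:  p_3=1·27+14=41,  q_3=1·2+1=3
a_4=1:  p_4=1·41+27=68,  q_4=1·3+2=5
a_5=26:  p_5=26·68+41=1809,  q_5=26·5+3=133
a_6=1:  p_6=1·1809+68=1877,  q_6=1·133+5=138
…
a_8=1:  p_8=1·3686+1877=5563,  q_8=1·271+138=409
a_9=1:  p_9=1·5563+3686=9249,  q_9=1·409+271=680
(x₁, y₁) = (9249, 680);  9249² − 185·680² = 1 ✓

9249 680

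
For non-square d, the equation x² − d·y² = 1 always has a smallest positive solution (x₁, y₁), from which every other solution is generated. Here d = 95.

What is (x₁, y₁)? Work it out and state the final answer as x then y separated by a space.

√95 → a₀=9, period (1,2,1,18); ℓ=4 even so k=3
a_0=9:  p_0=9·1+0=9,  q_0=9·0+1=1
a_1=1:  p_1=1·9+1=10,  q_1=1·1+0=1
a_2=2:  p_2=2·10+9=29,  q_2=2·1+1=3
a_3=1:  p_3=1·29+10=39,  q_3=1·3+1=4
(x₁, y₁) = (39, 4);  39² − 95·4² = 1 ✓

39 4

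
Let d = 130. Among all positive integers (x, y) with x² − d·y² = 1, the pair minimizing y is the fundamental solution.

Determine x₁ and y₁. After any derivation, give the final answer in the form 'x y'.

[11; 2,2,22] for √130; ℓ=3 ⇒ convergent index 5
a_0=11:  p_0=11·1+0=11,  q_0=11·0+1=1
a_1=2:  p_1=2·11+1=23,  q_1=2·1+0=2
…
a_4=2:  p_4=2·1277+57=2611,  q_4=2·112+5=229
a_5=2:  p_5=2·2611+1277=6499,  q_5=2·229+112=570
(x₁, y₁) = (6499, 570);  6499² − 130·570² = 1 ✓

6499 570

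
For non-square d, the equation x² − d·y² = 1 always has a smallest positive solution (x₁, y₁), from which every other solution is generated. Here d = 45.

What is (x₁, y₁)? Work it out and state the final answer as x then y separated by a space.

√45 → a₀=6, period (1,2,2,2,1,12); ℓ=6 even so k=5
i=0: a=6 ⇒ p=6, q=1
i=1: a=1 ⇒ p=7, q=1
…
i=3: a=2 ⇒ p=47, q=7
i=4: a=2 ⇒ p=114, q=17
i=5: a=1 ⇒ p=161, q=24
(x₁, y₁) = (161, 24);  161² − 45·24² = 1 ✓

161 24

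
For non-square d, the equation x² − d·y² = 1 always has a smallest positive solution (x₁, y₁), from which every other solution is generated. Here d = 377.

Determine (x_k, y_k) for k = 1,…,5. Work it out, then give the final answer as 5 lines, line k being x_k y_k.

[19; 2,2,2,38] for √377; ℓ=4 ⇒ convergent index 3
step 0: (19, 1)  from 19·(1,0) + (0,1)
…
step 2: (97, 5)  from 2·(39,2) + (19,1)
step 3: (233, 12)  from 2·(97,5) + (39,2)
→ (233, 12).  Check: 233²=54289, 377·12²=54288, difference 1.
k=2:  x_2 = 233·233+377·12·12 = 108577,  y_2 = 233·12+12·233 = 5592
k=3:  x_3 = 233·108577+377·12·5592 = 50596649,  y_3 = 233·5592+12·108577 = 2605860
k=4:  x_4 = 233·50596649+377·12·2605860 = 23577929857,  y_4 = 233·2605860+12·50596649 = 1214325168
k=5:  x_5 = 233·23577929857+377·12·1214325168 = 10987264716713,  y_5 = 233·1214325168+12·23577929857 = 565872922428

233 12
108577 5592
50596649 2605860
23577929857 1214325168
10987264716713 565872922428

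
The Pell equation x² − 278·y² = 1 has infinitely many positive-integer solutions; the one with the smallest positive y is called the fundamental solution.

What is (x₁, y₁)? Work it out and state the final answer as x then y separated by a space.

2501 150

d=278: √d = [16; 1,2,16,2,1,32] (ℓ=6, even), read p_5/q_5
k=0  a_k=16  p_k/q_k = 16/1
…
k=2  a_k=2  p_k/q_k = 50/3
k=3  a_k=16  p_k/q_k = 817/49
k=4  a_k=2  p_k/q_k = 1684/101
k=5  a_k=1  p_k/q_k = 2501/150
→ (2501, 150).  Check: 2501²=6255001, 278·150²=6255000, difference 1.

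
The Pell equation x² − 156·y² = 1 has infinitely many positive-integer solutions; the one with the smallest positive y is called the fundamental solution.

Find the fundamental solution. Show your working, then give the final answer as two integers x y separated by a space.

d=156: √d = [12; 2,24] (ℓ=2, even), read p_1/q_1
a_0=12:  p_0=12·1+0=12,  q_0=12·0+1=1
a_1=2:  p_1=2·12+1=25,  q_1=2·1+0=2
→ (25, 2).  Check: 25²=625, 156·2²=624, difference 1.

25 2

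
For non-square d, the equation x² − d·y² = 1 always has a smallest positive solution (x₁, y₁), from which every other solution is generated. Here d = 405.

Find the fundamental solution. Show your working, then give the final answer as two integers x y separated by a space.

d=405: √d = [20; 8,40] (ℓ=2, even), read p_1/q_1
i=0: a=20 ⇒ p=20, q=1
i=1: a=8 ⇒ p=161, q=8
(x₁, y₁) = (161, 8);  161² − 405·8² = 1 ✓

161 8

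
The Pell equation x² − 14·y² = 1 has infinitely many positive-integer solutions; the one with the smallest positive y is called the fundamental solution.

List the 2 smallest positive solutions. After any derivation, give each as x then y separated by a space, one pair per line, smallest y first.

√14 → a₀=3, period (1,2,1,6); ℓ=4 even so k=3
step 0: (3, 1)  from 3·(1,0) + (0,1)
…
step 2: (11, 3)  from 2·(4,1) + (3,1)
step 3: (15, 4)  from 1·(11,3) + (4,1)
fundamental: x₁=15, y₁=4  (since 225 − 14·16 = 1)
n=2: (15,4)∘(15,4) = (15·15+14·4·4, 15·4+4·15) = (449,120)

15 4
449 120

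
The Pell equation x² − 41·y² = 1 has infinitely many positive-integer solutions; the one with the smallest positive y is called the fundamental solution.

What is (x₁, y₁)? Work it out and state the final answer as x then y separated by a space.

2049 320

[6; 2,2,12] for √41; ℓ=3 ⇒ convergent index 5
a_0=6:  p_0=6·1+0=6,  q_0=6·0+1=1
…
a_3=12:  p_3=12·32+13=397,  q_3=12·5+2=62
a_4=2:  p_4=2·397+32=826,  q_4=2·62+5=129
a_5=2:  p_5=2·826+397=2049,  q_5=2·129+62=320
→ (2049, 320).  Check: 2049²=4198401, 41·320²=4198400, difference 1.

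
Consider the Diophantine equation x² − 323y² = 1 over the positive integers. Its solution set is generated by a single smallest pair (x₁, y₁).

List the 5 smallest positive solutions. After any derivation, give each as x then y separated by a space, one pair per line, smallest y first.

d=323: √d = [17; 1,34] (ℓ=2, even), read p_1/q_1
i=0: a=17 ⇒ p=17, q=1
i=1: a=1 ⇒ p=18, q=1
(x₁, y₁) = (18, 1);  18² − 323·1² = 1 ✓
n=2: (18,1)∘(18,1) = (18·18+323·1·1, 18·1+1·18) = (647,36)
n=3: (647,36)∘(18,1) = (18·647+323·1·36, 18·36+1·647) = (23274,1295)
n=4: (23274,1295)∘(18,1) = (18·23274+323·1·1295, 18·1295+1·23274) = (837217,46584)
n=5: (837217,46584)∘(18,1) = (18·837217+323·1·46584, 18·46584+1·837217) = (30116538,1675729)

18 1
647 36
23274 1295
837217 46584
30116538 1675729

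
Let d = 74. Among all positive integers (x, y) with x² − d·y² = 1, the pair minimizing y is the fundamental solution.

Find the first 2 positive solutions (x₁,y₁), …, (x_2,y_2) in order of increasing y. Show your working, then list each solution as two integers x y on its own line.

[8; 1,1,1,1,16] for √74; ℓ=5 ⇒ convergent index 9
a_0=8:  p_0=8·1+0=8,  q_0=8·0+1=1
…
a_2=1:  p_2=1·9+8=17,  q_2=1·1+1=2
…
a_4=1:  p_4=1·26+17=43,  q_4=1·3+2=5
…
a_8=1:  p_8=1·1471+757=2228,  q_8=1·171+88=259
a_9=1:  p_9=1·2228+1471=3699,  q_9=1·259+171=430
fundamental: x₁=3699, y₁=430  (since 13682601 − 74·184900 = 1)
(3699+430√74)^2 = 27365201 + 3181140√74

3699 430
27365201 3181140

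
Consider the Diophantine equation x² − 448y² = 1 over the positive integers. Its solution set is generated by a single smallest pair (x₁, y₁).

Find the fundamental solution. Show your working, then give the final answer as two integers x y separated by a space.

√448 → a₀=21, period (6,42); ℓ=2 even so k=1
a_0=21:  p_0=21·1+0=21,  q_0=21·0+1=1
a_1=6:  p_1=6·21+1=127,  q_1=6·1+0=6
fundamental: x₁=127, y₁=6  (since 16129 − 448·36 = 1)

127 6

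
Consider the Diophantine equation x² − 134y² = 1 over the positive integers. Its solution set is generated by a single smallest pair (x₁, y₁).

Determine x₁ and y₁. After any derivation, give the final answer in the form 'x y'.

145925 12606

[11; 1,1,2,1,3,…,1,1,22] for √134; ℓ=14 ⇒ convergent index 13
k=0  a_k=11  p_k/q_k = 11/1
…
k=2  a_k=1  p_k/q_k = 23/2
k=3  a_k=2  p_k/q_k = 58/5
…
k=10  a_k=1  p_k/q_k = 22133/1912
k=11  a_k=2  p_k/q_k = 61896/5347
k=12  a_k=1  p_k/q_k = 84029/7259
k=13  a_k=1  p_k/q_k = 145925/12606
fundamental: x₁=145925, y₁=12606  (since 21294105625 − 134·158911236 = 1)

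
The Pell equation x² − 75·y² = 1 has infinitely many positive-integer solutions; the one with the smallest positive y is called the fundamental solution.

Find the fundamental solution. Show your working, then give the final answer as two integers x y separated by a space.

[8; 1,1,1,16] for √75; ℓ=4 ⇒ convergent index 3
a_0=8:  p_0=8·1+0=8,  q_0=8·0+1=1
a_1=1:  p_1=1·8+1=9,  q_1=1·1+0=1
a_2=1:  p_2=1·9+8=17,  q_2=1·1+1=2
a_3=1:  p_3=1·17+9=26,  q_3=1·2+1=3
→ (26, 3).  Check: 26²=676, 75·3²=675, difference 1.

26 3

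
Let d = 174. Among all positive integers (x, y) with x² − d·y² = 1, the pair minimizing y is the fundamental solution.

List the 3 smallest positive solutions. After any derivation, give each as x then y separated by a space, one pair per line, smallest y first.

1451 110
4210801 319220
12219743051 926376330

√174 → a₀=13, period (5,4,5,26); ℓ=4 even so k=3
a_0=13:  p_0=13·1+0=13,  q_0=13·0+1=1
…
a_2=4:  p_2=4·66+13=277,  q_2=4·5+1=21
a_3=5:  p_3=5·277+66=1451,  q_3=5·21+5=110
→ (1451, 110).  Check: 1451²=2105401, 174·110²=2105400, difference 1.
n=2: (1451,110)∘(1451,110) = (1451·1451+174·110·110, 1451·110+110·1451) = (4210801,319220)
n=3: (4210801,319220)∘(1451,110) = (1451·4210801+174·110·319220, 1451·319220+110·4210801) = (12219743051,926376330)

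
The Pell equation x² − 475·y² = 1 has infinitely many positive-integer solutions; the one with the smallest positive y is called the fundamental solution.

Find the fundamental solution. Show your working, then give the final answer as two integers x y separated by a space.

57799 2652

d=475: √d = [21; 1,3,1,6,2,6,1,3,1,42] (ℓ=10, even), read p_9/q_9
k=0  a_k=21  p_k/q_k = 21/1
…
k=3  a_k=1  p_k/q_k = 109/5
k=4  a_k=6  p_k/q_k = 741/34
…
k=7  a_k=1  p_k/q_k = 11878/545
k=8  a_k=3  p_k/q_k = 45921/2107
k=9  a_k=1  p_k/q_k = 57799/2652
fundamental: x₁=57799, y₁=2652  (since 3340724401 − 475·7033104 = 1)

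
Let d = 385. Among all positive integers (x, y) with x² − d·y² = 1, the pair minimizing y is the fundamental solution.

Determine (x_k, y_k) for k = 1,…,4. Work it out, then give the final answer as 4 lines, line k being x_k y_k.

d=385: √d = [19; 1,1,1,1,1,…,1,1,38] (ℓ=16, even), read p_15/q_15
k=0  a_k=19  p_k/q_k = 19/1
k=1  a_k=1  p_k/q_k = 20/1
k=2  a_k=1  p_k/q_k = 39/2
k=3  a_k=1  p_k/q_k = 59/3
k=4  a_k=1  p_k/q_k = 98/5
k=5  a_k=1  p_k/q_k = 157/8
k=6  a_k=3  p_k/q_k = 569/29
…
k=8  a_k=2  p_k/q_k = 2021/103
k=9  a_k=1  p_k/q_k = 2747/140
k=10  a_k=3  p_k/q_k = 10262/523
k=11  a_k=1  p_k/q_k = 13009/663
k=12  a_k=1  p_k/q_k = 23271/1186
k=13  a_k=1  p_k/q_k = 36280/1849
k=14  a_k=1  p_k/q_k = 59551/3035
k=15  a_k=1  p_k/q_k = 95831/4884
→ (95831, 4884).  Check: 95831²=9183580561, 385·4884²=9183580560, difference 1.
(95831+4884√385)^2 = 18367161121 + 936077208√385
(95831+4884√385)^3 = 3520286834677271 + 179410429834812√385
(95831+4884√385)^4 = 674705215289547953281 + 34386161802063660336√385

95831 4884
18367161121 936077208
3520286834677271 179410429834812
674705215289547953281 34386161802063660336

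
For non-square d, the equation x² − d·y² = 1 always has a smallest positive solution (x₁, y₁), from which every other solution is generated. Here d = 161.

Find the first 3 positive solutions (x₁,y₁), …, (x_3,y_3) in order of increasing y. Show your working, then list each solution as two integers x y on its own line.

d=161: √d = [12; 1,2,4,1,2,1,4,2,1,24] (ℓ=10, even), read p_9/q_9
i=0: a=12 ⇒ p=12, q=1
i=1: a=1 ⇒ p=13, q=1
i=2: a=2 ⇒ p=38, q=3
i=3: a=4 ⇒ p=165, q=13
…
i=5: a=2 ⇒ p=571, q=45
i=6: a=1 ⇒ p=774, q=61
i=7: a=4 ⇒ p=3667, q=289
i=8: a=2 ⇒ p=8108, q=639
i=9: a=1 ⇒ p=11775, q=928
(x₁, y₁) = (11775, 928);  11775² − 161·928² = 1 ✓
k=2:  x_2 = 11775·11775+161·928·928 = 277301249,  y_2 = 11775·928+928·11775 = 21854400
k=3:  x_3 = 11775·277301249+161·928·21854400 = 6530444402175,  y_3 = 11775·21854400+928·277301249 = 514671119072

11775 928
277301249 21854400
6530444402175 514671119072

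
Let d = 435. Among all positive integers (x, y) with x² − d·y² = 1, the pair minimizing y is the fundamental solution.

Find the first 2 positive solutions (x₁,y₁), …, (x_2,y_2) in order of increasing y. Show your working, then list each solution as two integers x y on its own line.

146 7
42631 2044

d=435: √d = [20; 1,5,1,40] (ℓ=4, even), read p_3/q_3
k=0  a_k=20  p_k/q_k = 20/1
k=1  a_k=1  p_k/q_k = 21/1
k=2  a_k=5  p_k/q_k = 125/6
k=3  a_k=1  p_k/q_k = 146/7
(x₁, y₁) = (146, 7);  146² − 435·7² = 1 ✓
k=2:  x_2 = 146·146+435·7·7 = 42631,  y_2 = 146·7+7·146 = 2044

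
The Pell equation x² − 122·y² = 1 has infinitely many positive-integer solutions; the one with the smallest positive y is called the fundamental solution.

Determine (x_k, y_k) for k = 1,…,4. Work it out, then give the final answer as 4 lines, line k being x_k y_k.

243 22
118097 10692
57394899 5196290
27893802817 2525386248

√122 = [11; 22, …], period ℓ=1 (odd) → k=1
i=0: a=11 ⇒ p=11, q=1
i=1: a=22 ⇒ p=243, q=22
→ (243, 22).  Check: 243²=59049, 122·22²=59048, difference 1.
k=2:  x_2 = 243·243+122·22·22 = 118097,  y_2 = 243·22+22·243 = 10692
k=3:  x_3 = 243·118097+122·22·10692 = 57394899,  y_3 = 243·10692+22·118097 = 5196290
k=4:  x_4 = 243·57394899+122·22·5196290 = 27893802817,  y_4 = 243·5196290+22·57394899 = 2525386248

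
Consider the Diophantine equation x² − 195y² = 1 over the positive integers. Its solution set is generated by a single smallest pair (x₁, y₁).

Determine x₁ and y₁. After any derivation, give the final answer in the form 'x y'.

√195 = [13; 1,26, …], period ℓ=2 (even) → k=1
k=0  a_k=13  p_k/q_k = 13/1
k=1  a_k=1  p_k/q_k = 14/1
(x₁, y₁) = (14, 1);  14² − 195·1² = 1 ✓

14 1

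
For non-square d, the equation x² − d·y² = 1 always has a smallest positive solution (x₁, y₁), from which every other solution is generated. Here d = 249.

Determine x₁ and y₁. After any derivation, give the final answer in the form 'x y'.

d=249: √d = [15; 1,3,1,1,5,…,3,1,30] (ℓ=16, even), read p_15/q_15
i=0: a=15 ⇒ p=15, q=1
i=1: a=1 ⇒ p=16, q=1
i=2: a=3 ⇒ p=63, q=4
…
i=7: a=3 ⇒ p=3582, q=227
i=8: a=10 ⇒ p=36751, q=2329
…
i=10: a=1 ⇒ p=150586, q=9543
i=11: a=5 ⇒ p=866765, q=54929
…
i=13: a=1 ⇒ p=1884116, q=119401
i=14: a=3 ⇒ p=6669699, q=422675
i=15: a=1 ⇒ p=8553815, q=542076
fundamental: x₁=8553815, y₁=542076  (since 73167751054225 − 249·293846389776 = 1)

8553815 542076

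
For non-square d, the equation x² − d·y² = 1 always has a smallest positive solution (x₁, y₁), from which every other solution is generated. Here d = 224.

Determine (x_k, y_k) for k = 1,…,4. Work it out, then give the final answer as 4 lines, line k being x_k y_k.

15 1
449 30
13455 899
403201 26940

d=224: √d = [14; 1,28] (ℓ=2, even), read p_1/q_1
i=0: a=14 ⇒ p=14, q=1
i=1: a=1 ⇒ p=15, q=1
(x₁, y₁) = (15, 1);  15² − 224·1² = 1 ✓
(x_2, y_2) = (15·15 + 224·1·1, 15·1 + 1·15) = (449, 30)
(x_3, y_3) = (15·449 + 224·1·30, 15·30 + 1·449) = (13455, 899)
(x_4, y_4) = (15·13455 + 224·1·899, 15·899 + 1·13455) = (403201, 26940)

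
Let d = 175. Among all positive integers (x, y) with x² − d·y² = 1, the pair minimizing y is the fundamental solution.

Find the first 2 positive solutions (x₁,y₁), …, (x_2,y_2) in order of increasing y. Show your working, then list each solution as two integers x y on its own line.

2024 153
8193151 619344

√175 → a₀=13, period (4,2,1,2,4,26); ℓ=6 even so k=5
a_0=13:  p_0=13·1+0=13,  q_0=13·0+1=1
…
a_4=2:  p_4=2·172+119=463,  q_4=2·13+9=35
a_5=4:  p_5=4·463+172=2024,  q_5=4·35+13=153
fundamental: x₁=2024, y₁=153  (since 4096576 − 175·23409 = 1)
(2024+153√175)^2 = 8193151 + 619344√175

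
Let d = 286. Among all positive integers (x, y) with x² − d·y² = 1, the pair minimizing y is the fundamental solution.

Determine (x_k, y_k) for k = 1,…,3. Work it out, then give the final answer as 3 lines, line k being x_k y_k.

√286 → a₀=16, period (1,10,3,3,2,3,3,10,1,32); ℓ=10 even so k=9
k=0  a_k=16  p_k/q_k = 16/1
k=1  a_k=1  p_k/q_k = 17/1
…
k=3  a_k=3  p_k/q_k = 575/34
…
k=5  a_k=2  p_k/q_k = 4397/260
k=6  a_k=3  p_k/q_k = 15102/893
k=7  a_k=3  p_k/q_k = 49703/2939
k=8  a_k=10  p_k/q_k = 512132/30283
k=9  a_k=1  p_k/q_k = 561835/33222
(x₁, y₁) = (561835, 33222);  561835² − 286·33222² = 1 ✓
k=2:  x_2 = 561835·561835+286·33222·33222 = 631317134449,  y_2 = 561835·33222+33222·561835 = 37330564740
k=3:  x_3 = 561835·631317134449+286·33222·37330564740 = 709392124465745995,  y_3 = 561835·37330564740+33222·631317134449 = 41947235681362578

561835 33222
631317134449 37330564740
709392124465745995 41947235681362578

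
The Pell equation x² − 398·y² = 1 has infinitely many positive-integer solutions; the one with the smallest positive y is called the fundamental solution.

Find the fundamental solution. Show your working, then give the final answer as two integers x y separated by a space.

399 20

[19; 1,18,1,38] for √398; ℓ=4 ⇒ convergent index 3
i=0: a=19 ⇒ p=19, q=1
…
i=2: a=18 ⇒ p=379, q=19
i=3: a=1 ⇒ p=399, q=20
fundamental: x₁=399, y₁=20  (since 159201 − 398·400 = 1)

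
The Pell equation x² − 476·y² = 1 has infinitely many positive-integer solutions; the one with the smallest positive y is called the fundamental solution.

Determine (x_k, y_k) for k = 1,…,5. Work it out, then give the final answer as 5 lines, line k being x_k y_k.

28799 1320
1658764801 76029360
95541534979199 4379139075960
5503001330073139201 252229652421114720
316961870514011136719999 14527923515772226566600

√476 → a₀=21, period (1,4,2,10,2,4,1,42); ℓ=8 even so k=7
step 0: (21, 1)  from 21·(1,0) + (0,1)
step 1: (22, 1)  from 1·(21,1) + (1,0)
step 2: (109, 5)  from 4·(22,1) + (21,1)
…
step 5: (5258, 241)  from 2·(2509,115) + (240,11)
step 6: (23541, 1079)  from 4·(5258,241) + (2509,115)
step 7: (28799, 1320)  from 1·(23541,1079) + (5258,241)
fundamental: x₁=28799, y₁=1320  (since 829382401 − 476·1742400 = 1)
k=2:  x_2 = 28799·28799+476·1320·1320 = 1658764801,  y_2 = 28799·1320+1320·28799 = 76029360
k=3:  x_3 = 28799·1658764801+476·1320·76029360 = 95541534979199,  y_3 = 28799·76029360+1320·1658764801 = 4379139075960
k=4:  x_4 = 28799·95541534979199+476·1320·4379139075960 = 5503001330073139201,  y_4 = 28799·4379139075960+1320·95541534979199 = 252229652421114720
k=5:  x_5 = 28799·5503001330073139201+476·1320·252229652421114720 = 316961870514011136719999,  y_5 = 28799·252229652421114720+1320·5503001330073139201 = 14527923515772226566600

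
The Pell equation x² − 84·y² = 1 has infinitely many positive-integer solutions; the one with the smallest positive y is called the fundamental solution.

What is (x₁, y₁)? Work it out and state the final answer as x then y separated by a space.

√84 → a₀=9, period (6,18); ℓ=2 even so k=1
a_0=9:  p_0=9·1+0=9,  q_0=9·0+1=1
a_1=6:  p_1=6·9+1=55,  q_1=6·1+0=6
fundamental: x₁=55, y₁=6  (since 3025 − 84·36 = 1)

55 6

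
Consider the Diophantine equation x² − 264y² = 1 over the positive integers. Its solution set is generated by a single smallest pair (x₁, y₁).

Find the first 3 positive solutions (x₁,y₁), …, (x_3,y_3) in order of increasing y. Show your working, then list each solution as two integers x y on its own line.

65 4
8449 520
1098305 67596

√264 = [16; 4,32, …], period ℓ=2 (even) → k=1
i=0: a=16 ⇒ p=16, q=1
i=1: a=4 ⇒ p=65, q=4
→ (65, 4).  Check: 65²=4225, 264·4²=4224, difference 1.
(65+4√264)^2 = 8449 + 520√264
(65+4√264)^3 = 1098305 + 67596√264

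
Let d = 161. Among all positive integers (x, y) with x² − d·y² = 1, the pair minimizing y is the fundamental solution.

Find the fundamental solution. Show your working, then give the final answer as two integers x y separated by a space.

11775 928

d=161: √d = [12; 1,2,4,1,2,1,4,2,1,24] (ℓ=10, even), read p_9/q_9
i=0: a=12 ⇒ p=12, q=1
i=1: a=1 ⇒ p=13, q=1
i=2: a=2 ⇒ p=38, q=3
i=3: a=4 ⇒ p=165, q=13
i=4: a=1 ⇒ p=203, q=16
i=5: a=2 ⇒ p=571, q=45
i=6: a=1 ⇒ p=774, q=61
i=7: a=4 ⇒ p=3667, q=289
i=8: a=2 ⇒ p=8108, q=639
i=9: a=1 ⇒ p=11775, q=928
→ (11775, 928).  Check: 11775²=138650625, 161·928²=138650624, difference 1.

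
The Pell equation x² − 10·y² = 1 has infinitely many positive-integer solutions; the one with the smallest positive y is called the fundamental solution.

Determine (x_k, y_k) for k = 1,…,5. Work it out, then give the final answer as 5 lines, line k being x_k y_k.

19 6
721 228
27379 8658
1039681 328776
39480499 12484830

[3; 6] for √10; ℓ=1 ⇒ convergent index 1
k=0  a_k=3  p_k/q_k = 3/1
k=1  a_k=6  p_k/q_k = 19/6
→ (19, 6).  Check: 19²=361, 10·6²=360, difference 1.
(19+6√10)^2 = 721 + 228√10
(19+6√10)^3 = 27379 + 8658√10
(19+6√10)^4 = 1039681 + 328776√10
(19+6√10)^5 = 39480499 + 12484830√10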